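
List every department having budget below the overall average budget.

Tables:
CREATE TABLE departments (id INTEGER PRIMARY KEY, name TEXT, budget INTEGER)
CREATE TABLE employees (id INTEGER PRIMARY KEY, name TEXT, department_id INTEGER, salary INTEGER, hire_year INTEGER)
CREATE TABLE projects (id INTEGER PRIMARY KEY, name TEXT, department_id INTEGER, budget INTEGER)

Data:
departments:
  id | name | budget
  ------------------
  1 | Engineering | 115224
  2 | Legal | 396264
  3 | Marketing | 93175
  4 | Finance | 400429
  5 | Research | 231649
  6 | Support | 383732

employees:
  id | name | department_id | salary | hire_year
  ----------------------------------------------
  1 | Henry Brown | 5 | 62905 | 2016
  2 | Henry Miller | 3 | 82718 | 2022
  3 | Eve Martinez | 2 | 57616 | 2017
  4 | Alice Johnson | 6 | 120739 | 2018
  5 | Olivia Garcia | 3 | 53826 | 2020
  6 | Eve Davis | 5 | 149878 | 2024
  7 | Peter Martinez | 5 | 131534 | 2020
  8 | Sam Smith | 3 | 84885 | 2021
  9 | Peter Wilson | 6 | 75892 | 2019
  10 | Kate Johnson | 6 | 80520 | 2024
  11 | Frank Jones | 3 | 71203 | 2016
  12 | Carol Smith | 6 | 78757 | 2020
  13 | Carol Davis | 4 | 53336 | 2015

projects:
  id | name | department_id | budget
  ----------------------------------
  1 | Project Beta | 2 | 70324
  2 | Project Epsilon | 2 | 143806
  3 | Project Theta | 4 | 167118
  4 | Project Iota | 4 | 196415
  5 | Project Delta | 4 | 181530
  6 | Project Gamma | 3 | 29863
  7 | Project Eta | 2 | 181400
SELECT name, budget FROM departments WHERE budget < (SELECT AVG(budget) FROM departments)

Execution result:
name | budget
Engineering | 115224
Marketing | 93175
Research | 231649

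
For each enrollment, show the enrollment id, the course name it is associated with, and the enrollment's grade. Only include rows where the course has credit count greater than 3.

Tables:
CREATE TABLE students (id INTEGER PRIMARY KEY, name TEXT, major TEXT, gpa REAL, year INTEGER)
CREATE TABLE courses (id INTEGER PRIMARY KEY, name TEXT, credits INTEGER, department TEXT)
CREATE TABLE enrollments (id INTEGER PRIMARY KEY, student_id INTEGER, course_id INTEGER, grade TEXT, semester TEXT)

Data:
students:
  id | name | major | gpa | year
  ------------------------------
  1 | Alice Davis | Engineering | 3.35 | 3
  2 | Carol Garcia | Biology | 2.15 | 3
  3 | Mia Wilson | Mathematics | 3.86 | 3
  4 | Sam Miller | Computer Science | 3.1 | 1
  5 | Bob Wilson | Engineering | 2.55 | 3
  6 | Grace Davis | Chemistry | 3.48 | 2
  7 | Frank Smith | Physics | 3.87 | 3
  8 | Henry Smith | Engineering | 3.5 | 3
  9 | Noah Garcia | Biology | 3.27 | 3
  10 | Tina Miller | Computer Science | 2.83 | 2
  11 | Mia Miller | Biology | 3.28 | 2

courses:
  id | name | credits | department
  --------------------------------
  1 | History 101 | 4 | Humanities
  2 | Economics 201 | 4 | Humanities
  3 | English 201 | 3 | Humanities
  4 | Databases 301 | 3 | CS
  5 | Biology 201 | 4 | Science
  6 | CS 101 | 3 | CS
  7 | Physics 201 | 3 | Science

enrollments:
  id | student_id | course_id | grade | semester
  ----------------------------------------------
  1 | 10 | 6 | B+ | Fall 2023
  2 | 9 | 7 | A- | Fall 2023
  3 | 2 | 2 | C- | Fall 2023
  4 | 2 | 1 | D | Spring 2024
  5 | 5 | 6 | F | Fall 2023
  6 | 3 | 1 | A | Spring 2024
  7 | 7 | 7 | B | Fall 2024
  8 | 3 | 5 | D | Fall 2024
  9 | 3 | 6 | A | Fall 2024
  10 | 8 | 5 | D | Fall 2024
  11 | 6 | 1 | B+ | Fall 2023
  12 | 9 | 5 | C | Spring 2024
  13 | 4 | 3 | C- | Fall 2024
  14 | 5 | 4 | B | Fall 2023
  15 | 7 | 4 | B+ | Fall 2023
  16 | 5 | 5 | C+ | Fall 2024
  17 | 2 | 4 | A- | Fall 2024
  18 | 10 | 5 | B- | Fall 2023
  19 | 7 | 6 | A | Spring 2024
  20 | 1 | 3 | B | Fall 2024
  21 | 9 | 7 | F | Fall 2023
SELECT c.id, p.name AS course, c.grade FROM enrollments c JOIN courses p ON c.course_id = p.id WHERE p.credits > 3

Execution result:
id | course | grade
3 | Economics 201 | C-
4 | History 101 | D
6 | History 101 | A
8 | Biology 201 | D
10 | Biology 201 | D
11 | History 101 | B+
12 | Biology 201 | C
16 | Biology 201 | C+
18 | Biology 201 | B-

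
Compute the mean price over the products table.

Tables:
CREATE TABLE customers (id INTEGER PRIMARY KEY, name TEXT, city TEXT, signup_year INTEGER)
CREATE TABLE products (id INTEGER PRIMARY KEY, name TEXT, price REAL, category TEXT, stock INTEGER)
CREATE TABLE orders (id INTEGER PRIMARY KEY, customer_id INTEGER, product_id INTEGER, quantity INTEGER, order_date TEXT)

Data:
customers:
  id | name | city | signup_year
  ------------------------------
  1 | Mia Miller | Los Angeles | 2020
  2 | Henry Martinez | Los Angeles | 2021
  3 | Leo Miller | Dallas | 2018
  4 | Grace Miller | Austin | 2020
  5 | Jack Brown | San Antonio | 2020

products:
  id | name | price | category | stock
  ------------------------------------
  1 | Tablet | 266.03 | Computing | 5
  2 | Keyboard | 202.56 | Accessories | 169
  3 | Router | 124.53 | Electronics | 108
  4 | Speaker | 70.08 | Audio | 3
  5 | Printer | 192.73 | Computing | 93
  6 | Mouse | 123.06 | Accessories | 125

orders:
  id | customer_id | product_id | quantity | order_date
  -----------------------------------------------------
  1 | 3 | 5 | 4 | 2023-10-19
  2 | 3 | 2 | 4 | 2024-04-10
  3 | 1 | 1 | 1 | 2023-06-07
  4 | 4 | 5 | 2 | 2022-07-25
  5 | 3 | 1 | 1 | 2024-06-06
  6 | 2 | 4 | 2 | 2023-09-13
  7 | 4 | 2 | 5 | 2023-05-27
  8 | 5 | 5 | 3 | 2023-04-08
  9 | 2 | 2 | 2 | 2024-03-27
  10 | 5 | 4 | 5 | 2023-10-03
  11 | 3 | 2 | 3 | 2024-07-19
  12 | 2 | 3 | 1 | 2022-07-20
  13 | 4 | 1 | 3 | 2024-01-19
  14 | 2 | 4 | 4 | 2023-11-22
SELECT AVG(price) FROM products

Execution result:
163.17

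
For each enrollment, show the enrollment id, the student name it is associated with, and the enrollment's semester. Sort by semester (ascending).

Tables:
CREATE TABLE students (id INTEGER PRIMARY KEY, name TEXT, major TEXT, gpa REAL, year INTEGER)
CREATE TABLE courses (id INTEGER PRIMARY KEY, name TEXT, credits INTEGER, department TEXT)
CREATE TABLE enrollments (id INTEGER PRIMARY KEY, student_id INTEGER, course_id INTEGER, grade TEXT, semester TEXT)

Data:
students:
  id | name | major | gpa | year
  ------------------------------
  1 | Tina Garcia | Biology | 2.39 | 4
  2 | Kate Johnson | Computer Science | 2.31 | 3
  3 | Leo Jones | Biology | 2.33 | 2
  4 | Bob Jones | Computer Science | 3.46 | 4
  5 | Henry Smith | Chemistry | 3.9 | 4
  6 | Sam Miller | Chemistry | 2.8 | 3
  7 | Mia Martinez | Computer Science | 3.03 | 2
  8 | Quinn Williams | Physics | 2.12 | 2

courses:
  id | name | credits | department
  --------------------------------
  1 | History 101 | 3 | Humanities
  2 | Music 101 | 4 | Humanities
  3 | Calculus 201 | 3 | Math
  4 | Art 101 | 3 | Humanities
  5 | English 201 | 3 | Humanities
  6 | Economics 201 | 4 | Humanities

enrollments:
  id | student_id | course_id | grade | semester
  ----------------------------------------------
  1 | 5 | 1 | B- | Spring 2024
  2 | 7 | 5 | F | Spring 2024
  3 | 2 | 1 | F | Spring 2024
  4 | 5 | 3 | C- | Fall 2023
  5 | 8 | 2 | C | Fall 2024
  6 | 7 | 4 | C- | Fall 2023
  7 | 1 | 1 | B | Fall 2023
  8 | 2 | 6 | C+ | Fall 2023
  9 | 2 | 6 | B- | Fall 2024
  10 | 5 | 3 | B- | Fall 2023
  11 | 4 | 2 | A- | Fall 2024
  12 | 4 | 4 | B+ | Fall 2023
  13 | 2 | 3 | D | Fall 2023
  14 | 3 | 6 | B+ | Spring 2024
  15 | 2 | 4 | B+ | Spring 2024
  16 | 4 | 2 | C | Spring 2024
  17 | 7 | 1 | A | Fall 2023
SELECT c.id, p.name AS student, c.semester FROM enrollments c JOIN students p ON c.student_id = p.id ORDER BY c.semester ASC

Execution result:
id | student | semester
4 | Henry Smith | Fall 2023
6 | Mia Martinez | Fall 2023
7 | Tina Garcia | Fall 2023
8 | Kate Johnson | Fall 2023
10 | Henry Smith | Fall 2023
12 | Bob Jones | Fall 2023
13 | Kate Johnson | Fall 2023
17 | Mia Martinez | Fall 2023
5 | Quinn Williams | Fall 2024
9 | Kate Johnson | Fall 2024
11 | Bob Jones | Fall 2024
1 | Henry Smith | Spring 2024
2 | Mia Martinez | Spring 2024
3 | Kate Johnson | Spring 2024
14 | Leo Jones | Spring 2024
15 | Kate Johnson | Spring 2024
16 | Bob Jones | Spring 2024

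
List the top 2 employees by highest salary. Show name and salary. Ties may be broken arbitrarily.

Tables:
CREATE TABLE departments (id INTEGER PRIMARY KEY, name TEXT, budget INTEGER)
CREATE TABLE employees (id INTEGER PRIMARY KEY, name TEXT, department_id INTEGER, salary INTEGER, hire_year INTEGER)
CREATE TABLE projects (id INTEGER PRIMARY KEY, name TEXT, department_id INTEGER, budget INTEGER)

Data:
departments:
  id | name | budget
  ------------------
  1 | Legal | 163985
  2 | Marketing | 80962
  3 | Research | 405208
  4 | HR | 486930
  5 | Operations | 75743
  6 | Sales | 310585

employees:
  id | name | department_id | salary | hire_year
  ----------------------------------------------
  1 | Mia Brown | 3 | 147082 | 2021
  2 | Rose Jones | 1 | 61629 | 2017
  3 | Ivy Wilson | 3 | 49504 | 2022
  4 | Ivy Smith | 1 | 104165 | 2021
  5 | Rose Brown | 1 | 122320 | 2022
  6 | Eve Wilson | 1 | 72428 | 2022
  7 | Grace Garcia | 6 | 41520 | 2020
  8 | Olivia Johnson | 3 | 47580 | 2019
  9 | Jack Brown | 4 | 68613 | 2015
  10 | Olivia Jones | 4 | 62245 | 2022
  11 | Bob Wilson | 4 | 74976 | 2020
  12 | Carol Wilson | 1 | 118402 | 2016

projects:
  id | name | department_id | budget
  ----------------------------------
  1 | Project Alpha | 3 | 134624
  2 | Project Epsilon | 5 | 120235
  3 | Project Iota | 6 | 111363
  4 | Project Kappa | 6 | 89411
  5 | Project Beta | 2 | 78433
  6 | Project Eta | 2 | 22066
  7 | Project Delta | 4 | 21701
SELECT name, salary FROM employees ORDER BY salary DESC LIMIT 2

Execution result:
name | salary
Mia Brown | 147082
Rose Brown | 122320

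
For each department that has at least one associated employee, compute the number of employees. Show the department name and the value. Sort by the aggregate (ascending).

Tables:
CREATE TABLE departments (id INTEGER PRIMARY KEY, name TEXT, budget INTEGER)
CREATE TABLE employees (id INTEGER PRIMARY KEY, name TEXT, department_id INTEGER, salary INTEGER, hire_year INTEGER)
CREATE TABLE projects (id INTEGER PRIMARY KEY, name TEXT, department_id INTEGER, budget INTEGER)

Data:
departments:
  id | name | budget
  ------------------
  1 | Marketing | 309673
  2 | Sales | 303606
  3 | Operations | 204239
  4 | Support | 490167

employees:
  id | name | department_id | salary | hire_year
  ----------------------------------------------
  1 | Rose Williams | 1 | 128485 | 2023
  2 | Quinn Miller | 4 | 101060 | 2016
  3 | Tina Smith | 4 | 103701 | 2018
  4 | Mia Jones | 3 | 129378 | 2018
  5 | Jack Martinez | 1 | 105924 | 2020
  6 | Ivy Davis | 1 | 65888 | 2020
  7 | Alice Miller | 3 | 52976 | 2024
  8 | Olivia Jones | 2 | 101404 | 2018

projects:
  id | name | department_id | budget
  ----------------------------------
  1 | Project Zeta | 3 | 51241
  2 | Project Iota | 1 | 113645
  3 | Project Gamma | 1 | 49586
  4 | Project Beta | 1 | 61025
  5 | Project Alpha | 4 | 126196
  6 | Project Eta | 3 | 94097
SELECT p.name, COUNT(*) AS n FROM employees c JOIN departments p ON c.department_id = p.id GROUP BY p.id, p.name ORDER BY n ASC

Execution result:
name | n
Sales | 1
Operations | 2
Support | 2
Marketing | 3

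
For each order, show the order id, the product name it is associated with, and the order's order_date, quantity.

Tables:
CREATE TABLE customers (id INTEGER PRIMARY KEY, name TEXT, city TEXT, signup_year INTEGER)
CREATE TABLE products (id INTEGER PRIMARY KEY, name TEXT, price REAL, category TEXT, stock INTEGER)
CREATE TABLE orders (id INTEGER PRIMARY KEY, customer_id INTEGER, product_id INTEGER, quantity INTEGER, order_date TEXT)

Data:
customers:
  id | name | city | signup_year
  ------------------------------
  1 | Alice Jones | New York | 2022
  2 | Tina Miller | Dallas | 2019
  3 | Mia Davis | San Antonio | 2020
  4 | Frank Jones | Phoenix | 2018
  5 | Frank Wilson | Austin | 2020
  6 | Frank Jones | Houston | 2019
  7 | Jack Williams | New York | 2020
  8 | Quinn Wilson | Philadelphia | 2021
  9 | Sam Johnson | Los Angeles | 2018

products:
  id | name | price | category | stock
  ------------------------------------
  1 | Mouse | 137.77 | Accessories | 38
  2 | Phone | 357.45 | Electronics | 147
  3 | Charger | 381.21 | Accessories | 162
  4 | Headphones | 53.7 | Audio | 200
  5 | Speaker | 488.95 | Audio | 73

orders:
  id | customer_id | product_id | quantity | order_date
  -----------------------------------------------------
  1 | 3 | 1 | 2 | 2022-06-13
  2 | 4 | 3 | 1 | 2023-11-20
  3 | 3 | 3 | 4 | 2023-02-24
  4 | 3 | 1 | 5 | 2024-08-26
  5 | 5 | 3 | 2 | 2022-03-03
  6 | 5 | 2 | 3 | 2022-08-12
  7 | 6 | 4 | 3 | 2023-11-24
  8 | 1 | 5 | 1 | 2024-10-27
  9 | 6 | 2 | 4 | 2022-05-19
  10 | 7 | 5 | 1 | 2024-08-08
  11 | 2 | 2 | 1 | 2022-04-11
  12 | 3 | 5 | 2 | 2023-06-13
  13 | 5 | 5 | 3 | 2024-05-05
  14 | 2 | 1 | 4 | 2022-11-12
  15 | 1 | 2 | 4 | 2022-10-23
SELECT c.id, p.name AS product, c.order_date, c.quantity FROM orders c JOIN products p ON c.product_id = p.id

Execution result:
id | product | order_date | quantity
1 | Mouse | 2022-06-13 | 2
2 | Charger | 2023-11-20 | 1
3 | Charger | 2023-02-24 | 4
4 | Mouse | 2024-08-26 | 5
5 | Charger | 2022-03-03 | 2
6 | Phone | 2022-08-12 | 3
7 | Headphones | 2023-11-24 | 3
8 | Speaker | 2024-10-27 | 1
9 | Phone | 2022-05-19 | 4
10 | Speaker | 2024-08-08 | 1
11 | Phone | 2022-04-11 | 1
12 | Speaker | 2023-06-13 | 2
13 | Speaker | 2024-05-05 | 3
14 | Mouse | 2022-11-12 | 4
15 | Phone | 2022-10-23 | 4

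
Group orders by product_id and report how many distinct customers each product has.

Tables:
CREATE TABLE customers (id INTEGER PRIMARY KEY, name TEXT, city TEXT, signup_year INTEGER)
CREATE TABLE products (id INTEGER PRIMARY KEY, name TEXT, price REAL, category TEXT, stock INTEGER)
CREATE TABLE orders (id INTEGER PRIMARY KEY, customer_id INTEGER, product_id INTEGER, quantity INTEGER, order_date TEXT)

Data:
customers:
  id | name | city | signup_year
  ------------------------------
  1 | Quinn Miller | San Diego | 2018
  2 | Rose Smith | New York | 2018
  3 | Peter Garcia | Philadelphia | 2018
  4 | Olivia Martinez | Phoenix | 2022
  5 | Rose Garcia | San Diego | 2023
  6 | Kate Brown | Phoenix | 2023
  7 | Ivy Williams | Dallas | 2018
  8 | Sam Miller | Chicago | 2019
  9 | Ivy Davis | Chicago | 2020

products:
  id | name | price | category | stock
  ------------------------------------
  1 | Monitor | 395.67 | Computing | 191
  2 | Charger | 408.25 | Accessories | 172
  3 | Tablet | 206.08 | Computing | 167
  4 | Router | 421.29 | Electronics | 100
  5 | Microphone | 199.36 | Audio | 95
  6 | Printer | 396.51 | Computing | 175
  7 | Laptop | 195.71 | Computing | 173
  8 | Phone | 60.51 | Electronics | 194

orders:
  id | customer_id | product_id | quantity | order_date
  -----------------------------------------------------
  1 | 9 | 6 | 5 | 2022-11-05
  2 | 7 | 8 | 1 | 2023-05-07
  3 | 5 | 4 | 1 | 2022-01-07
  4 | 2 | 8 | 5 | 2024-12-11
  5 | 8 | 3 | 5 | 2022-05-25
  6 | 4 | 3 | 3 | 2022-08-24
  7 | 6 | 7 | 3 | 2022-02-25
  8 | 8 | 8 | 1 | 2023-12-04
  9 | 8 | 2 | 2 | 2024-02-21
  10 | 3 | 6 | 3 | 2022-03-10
SELECT product_id, COUNT(DISTINCT customer_id) AS distinct_customer_count FROM orders GROUP BY product_id

Execution result:
product_id | distinct_customer_count
2 | 1
3 | 2
4 | 1
6 | 2
7 | 1
8 | 3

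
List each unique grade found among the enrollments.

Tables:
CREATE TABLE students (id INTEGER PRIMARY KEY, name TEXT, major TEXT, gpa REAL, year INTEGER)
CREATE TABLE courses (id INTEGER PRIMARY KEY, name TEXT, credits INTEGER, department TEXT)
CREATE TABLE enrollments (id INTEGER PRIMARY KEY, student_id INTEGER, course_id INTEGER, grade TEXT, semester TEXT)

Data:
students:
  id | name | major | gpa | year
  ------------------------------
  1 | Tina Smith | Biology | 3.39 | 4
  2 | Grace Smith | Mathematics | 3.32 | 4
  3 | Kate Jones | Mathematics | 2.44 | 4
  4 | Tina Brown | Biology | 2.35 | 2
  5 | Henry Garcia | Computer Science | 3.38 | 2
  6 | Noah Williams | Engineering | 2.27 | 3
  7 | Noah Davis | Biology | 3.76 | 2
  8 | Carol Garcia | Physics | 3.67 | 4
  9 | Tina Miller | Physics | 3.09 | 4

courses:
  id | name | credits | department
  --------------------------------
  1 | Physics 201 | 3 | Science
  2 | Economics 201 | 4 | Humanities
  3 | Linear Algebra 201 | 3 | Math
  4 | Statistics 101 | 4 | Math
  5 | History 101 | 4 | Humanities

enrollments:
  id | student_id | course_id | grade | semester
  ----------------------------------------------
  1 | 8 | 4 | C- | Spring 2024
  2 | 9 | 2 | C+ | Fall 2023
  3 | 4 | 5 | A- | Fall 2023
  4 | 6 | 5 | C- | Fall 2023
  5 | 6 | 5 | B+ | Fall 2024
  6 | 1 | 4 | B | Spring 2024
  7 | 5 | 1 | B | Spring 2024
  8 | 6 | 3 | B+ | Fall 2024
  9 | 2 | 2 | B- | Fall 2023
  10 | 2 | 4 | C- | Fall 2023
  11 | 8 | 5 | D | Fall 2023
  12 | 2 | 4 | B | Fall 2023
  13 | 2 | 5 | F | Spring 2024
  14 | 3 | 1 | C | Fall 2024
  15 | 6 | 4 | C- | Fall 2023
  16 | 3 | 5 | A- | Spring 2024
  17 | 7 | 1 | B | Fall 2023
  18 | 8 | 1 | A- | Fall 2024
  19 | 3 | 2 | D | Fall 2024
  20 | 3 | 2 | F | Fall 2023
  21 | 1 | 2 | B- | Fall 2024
SELECT DISTINCT grade FROM enrollments

Execution result:
grade
C-
C+
A-
B+
B
B-
D
F
C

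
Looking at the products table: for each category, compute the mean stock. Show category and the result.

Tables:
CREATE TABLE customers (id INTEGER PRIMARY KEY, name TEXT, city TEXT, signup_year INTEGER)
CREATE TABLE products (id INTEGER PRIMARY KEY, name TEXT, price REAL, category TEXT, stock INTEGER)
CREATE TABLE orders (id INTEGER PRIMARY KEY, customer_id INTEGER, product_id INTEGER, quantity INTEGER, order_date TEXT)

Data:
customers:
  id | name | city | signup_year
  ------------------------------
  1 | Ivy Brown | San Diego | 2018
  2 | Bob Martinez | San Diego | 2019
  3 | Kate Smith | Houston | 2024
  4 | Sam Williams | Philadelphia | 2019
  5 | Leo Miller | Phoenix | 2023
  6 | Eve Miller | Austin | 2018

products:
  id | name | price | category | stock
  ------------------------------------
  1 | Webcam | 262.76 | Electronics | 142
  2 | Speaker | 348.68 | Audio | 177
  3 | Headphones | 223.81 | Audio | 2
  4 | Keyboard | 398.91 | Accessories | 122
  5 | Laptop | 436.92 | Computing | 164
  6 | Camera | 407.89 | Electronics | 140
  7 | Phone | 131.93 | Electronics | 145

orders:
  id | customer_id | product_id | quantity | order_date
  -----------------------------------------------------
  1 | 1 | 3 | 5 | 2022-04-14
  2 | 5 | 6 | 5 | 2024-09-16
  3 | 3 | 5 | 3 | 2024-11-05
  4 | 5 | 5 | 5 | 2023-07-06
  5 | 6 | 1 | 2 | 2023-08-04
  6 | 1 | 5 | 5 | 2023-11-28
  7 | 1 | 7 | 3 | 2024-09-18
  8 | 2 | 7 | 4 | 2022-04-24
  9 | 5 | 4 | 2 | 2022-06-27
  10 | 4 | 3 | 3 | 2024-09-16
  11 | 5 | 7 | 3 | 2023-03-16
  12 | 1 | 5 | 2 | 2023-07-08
SELECT category, AVG(stock) AS avg_stock FROM products GROUP BY category

Execution result:
category | avg_stock
Accessories | 122.00
Audio | 89.50
Computing | 164.00
Electronics | 142.33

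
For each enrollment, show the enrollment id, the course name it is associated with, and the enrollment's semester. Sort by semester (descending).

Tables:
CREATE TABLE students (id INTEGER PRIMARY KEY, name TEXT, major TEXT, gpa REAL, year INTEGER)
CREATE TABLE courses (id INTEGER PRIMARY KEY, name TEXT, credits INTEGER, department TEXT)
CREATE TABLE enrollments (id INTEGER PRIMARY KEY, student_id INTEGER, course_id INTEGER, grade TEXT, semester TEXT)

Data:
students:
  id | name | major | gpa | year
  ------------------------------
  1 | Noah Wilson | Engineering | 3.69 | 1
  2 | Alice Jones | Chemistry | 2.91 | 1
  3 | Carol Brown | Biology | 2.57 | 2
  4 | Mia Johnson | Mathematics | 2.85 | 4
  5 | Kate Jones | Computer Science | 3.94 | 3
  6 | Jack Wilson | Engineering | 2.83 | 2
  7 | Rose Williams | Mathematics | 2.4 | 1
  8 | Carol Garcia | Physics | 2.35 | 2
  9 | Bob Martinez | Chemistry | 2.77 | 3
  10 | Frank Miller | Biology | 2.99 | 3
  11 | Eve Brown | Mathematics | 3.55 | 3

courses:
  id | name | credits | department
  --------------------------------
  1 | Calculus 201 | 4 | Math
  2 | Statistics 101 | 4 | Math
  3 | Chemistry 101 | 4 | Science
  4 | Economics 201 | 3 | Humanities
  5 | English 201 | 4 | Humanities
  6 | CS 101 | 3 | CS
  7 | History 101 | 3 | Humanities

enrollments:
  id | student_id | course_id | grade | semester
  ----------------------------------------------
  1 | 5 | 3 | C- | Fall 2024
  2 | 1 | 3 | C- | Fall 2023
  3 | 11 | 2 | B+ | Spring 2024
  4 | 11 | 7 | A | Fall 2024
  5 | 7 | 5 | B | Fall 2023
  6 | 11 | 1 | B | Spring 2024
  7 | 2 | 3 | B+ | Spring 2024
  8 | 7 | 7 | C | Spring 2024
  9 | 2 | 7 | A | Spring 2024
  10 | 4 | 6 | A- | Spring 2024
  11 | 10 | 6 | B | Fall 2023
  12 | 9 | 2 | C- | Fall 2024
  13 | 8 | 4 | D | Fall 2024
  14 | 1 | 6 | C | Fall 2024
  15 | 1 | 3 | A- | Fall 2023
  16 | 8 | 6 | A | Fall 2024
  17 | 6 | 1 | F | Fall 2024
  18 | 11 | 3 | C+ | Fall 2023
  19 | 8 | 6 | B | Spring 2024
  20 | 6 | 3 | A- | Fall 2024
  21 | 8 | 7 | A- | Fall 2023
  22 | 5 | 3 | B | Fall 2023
SELECT c.id, p.name AS course, c.semester FROM enrollments c JOIN courses p ON c.course_id = p.id ORDER BY c.semester DESC

Execution result:
id | course | semester
3 | Statistics 101 | Spring 2024
6 | Calculus 201 | Spring 2024
7 | Chemistry 101 | Spring 2024
8 | History 101 | Spring 2024
9 | History 101 | Spring 2024
10 | CS 101 | Spring 2024
19 | CS 101 | Spring 2024
1 | Chemistry 101 | Fall 2024
4 | History 101 | Fall 2024
12 | Statistics 101 | Fall 2024
13 | Economics 201 | Fall 2024
14 | CS 101 | Fall 2024
16 | CS 101 | Fall 2024
17 | Calculus 201 | Fall 2024
20 | Chemistry 101 | Fall 2024
2 | Chemistry 101 | Fall 2023
5 | English 201 | Fall 2023
11 | CS 101 | Fall 2023
15 | Chemistry 101 | Fall 2023
18 | Chemistry 101 | Fall 2023
21 | History 101 | Fall 2023
22 | Chemistry 101 | Fall 2023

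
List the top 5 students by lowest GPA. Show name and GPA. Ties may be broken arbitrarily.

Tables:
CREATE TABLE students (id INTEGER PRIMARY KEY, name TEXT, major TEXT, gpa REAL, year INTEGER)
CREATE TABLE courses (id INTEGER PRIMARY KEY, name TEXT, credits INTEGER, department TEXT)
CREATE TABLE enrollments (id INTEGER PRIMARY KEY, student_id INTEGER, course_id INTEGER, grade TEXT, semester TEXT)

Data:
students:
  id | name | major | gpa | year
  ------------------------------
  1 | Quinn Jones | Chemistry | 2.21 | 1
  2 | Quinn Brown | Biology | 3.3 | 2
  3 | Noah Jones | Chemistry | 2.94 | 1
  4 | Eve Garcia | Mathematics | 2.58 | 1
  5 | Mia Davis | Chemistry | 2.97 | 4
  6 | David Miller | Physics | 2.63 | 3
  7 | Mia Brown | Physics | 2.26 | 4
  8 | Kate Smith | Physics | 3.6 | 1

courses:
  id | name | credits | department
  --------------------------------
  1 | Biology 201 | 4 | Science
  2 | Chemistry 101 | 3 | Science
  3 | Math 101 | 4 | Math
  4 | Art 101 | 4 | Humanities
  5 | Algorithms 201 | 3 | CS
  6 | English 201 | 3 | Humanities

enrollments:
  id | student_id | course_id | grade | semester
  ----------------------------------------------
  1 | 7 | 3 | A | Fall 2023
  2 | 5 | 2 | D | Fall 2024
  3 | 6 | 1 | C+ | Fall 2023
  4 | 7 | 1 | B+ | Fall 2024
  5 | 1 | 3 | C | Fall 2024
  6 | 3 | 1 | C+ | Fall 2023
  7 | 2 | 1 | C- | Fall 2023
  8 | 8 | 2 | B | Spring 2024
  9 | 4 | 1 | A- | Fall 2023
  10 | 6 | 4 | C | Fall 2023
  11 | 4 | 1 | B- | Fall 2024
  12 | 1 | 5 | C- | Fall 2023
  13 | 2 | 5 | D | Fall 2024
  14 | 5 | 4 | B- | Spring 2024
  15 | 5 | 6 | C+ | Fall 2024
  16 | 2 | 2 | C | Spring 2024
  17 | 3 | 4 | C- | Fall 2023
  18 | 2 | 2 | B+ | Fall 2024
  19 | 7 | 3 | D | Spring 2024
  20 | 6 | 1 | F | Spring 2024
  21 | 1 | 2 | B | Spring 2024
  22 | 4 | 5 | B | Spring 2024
SELECT name, gpa FROM students ORDER BY gpa ASC LIMIT 5

Execution result:
name | gpa
Quinn Jones | 2.21
Mia Brown | 2.26
Eve Garcia | 2.58
David Miller | 2.63
Noah Jones | 2.94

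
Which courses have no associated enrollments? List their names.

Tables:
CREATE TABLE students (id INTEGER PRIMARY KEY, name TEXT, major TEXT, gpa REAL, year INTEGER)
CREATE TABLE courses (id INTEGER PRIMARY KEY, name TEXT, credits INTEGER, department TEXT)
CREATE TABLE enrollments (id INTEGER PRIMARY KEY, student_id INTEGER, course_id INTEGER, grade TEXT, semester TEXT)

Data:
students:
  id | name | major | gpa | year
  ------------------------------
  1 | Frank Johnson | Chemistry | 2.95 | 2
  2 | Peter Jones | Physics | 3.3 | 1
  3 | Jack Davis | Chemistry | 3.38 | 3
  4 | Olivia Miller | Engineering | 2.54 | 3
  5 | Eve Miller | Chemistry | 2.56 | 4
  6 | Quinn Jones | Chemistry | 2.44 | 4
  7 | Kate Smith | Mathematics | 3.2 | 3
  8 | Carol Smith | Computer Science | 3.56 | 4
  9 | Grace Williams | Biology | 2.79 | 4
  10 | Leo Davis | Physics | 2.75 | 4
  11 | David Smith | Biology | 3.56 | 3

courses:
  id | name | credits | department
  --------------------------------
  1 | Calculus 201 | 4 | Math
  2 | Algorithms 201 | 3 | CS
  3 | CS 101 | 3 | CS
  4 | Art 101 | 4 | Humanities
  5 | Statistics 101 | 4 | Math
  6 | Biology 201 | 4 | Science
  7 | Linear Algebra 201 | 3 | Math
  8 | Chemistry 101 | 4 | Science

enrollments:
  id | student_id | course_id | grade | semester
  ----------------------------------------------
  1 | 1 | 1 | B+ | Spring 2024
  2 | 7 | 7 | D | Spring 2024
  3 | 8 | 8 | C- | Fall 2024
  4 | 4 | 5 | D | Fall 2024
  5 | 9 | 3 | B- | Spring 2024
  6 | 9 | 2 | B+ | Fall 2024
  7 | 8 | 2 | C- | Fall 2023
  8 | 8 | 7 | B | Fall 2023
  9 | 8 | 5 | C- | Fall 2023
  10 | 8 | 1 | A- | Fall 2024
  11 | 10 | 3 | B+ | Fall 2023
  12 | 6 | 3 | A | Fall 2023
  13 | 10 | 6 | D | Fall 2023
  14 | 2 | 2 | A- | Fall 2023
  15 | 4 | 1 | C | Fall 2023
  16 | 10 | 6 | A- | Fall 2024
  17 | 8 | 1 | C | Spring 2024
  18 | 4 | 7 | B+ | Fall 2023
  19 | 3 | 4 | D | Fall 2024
SELECT p.name FROM courses p LEFT JOIN enrollments c ON c.course_id = p.id WHERE c.id IS NULL

Execution result:
(no rows)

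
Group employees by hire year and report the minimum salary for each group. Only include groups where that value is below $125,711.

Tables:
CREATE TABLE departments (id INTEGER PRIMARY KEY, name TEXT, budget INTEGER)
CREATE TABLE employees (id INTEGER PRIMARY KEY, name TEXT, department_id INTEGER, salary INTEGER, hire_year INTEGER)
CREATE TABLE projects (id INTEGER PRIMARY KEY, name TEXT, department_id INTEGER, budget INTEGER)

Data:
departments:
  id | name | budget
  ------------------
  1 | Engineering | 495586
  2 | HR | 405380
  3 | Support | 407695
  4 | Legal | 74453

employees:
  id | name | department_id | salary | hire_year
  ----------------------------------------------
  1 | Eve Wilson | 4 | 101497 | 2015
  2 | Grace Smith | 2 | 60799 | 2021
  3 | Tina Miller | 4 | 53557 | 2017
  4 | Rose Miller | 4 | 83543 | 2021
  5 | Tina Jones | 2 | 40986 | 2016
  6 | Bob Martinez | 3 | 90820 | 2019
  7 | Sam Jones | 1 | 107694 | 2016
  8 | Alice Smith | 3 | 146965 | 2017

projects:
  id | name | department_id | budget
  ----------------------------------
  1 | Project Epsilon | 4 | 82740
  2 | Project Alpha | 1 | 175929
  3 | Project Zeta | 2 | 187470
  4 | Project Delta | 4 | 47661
SELECT hire_year, MIN(salary) AS min_salary FROM employees GROUP BY hire_year HAVING MIN(salary) < 125711

Execution result:
hire_year | min_salary
2015 | 101497
2016 | 40986
2017 | 53557
2019 | 90820
2021 | 60799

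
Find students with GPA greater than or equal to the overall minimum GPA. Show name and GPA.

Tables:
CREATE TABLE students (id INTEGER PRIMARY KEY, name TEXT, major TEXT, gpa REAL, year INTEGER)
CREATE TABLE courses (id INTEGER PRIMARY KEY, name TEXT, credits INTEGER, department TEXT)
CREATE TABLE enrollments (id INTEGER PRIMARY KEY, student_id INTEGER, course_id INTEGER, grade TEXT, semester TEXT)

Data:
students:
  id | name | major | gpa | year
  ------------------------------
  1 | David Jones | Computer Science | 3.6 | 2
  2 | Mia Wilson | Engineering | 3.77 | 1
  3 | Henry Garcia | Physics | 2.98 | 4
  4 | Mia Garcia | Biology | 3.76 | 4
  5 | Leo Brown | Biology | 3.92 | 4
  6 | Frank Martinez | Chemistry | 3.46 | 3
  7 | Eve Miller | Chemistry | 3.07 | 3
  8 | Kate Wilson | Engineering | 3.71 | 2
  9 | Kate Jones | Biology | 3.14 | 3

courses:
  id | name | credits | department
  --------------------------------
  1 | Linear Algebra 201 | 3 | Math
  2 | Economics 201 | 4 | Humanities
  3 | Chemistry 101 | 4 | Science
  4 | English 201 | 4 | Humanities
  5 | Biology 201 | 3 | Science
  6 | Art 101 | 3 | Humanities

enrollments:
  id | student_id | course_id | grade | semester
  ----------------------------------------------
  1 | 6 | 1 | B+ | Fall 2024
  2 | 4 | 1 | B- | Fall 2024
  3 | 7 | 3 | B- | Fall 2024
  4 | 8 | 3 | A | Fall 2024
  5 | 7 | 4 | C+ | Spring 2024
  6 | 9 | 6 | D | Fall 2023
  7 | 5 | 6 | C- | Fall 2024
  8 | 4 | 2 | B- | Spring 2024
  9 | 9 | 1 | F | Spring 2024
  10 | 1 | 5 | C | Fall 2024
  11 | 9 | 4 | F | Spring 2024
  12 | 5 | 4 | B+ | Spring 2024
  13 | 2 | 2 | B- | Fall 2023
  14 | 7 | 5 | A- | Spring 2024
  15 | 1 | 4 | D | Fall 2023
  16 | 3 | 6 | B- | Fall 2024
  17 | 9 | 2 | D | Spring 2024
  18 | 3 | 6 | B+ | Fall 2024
SELECT name, gpa FROM students WHERE gpa >= (SELECT MIN(gpa) FROM students)

Execution result:
name | gpa
David Jones | 3.60
Mia Wilson | 3.77
Henry Garcia | 2.98
Mia Garcia | 3.76
Leo Brown | 3.92
Frank Martinez | 3.46
Eve Miller | 3.07
Kate Wilson | 3.71
Kate Jones | 3.14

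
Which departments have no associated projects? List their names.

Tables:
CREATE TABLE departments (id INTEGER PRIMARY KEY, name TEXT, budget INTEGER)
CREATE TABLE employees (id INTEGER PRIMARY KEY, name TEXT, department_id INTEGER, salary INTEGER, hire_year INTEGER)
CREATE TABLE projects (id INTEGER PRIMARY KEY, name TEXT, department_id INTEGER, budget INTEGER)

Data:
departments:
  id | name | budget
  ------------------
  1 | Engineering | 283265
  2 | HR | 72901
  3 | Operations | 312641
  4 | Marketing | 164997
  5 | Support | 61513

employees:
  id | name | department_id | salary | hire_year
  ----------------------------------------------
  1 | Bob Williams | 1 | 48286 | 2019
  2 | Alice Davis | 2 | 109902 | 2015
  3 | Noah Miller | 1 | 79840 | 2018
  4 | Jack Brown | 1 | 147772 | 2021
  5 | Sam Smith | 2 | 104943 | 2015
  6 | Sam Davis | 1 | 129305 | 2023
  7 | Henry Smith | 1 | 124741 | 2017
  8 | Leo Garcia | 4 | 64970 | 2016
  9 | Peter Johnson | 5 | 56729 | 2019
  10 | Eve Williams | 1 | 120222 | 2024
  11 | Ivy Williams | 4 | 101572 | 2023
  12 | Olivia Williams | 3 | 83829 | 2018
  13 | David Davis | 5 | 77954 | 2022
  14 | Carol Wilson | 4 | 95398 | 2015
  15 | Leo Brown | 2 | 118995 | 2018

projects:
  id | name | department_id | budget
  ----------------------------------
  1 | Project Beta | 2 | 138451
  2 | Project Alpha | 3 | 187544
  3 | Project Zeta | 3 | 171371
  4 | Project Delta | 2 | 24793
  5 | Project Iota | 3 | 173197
SELECT p.name FROM departments p LEFT JOIN projects c ON c.department_id = p.id WHERE c.id IS NULL

Execution result:
name
Engineering
Marketing
Support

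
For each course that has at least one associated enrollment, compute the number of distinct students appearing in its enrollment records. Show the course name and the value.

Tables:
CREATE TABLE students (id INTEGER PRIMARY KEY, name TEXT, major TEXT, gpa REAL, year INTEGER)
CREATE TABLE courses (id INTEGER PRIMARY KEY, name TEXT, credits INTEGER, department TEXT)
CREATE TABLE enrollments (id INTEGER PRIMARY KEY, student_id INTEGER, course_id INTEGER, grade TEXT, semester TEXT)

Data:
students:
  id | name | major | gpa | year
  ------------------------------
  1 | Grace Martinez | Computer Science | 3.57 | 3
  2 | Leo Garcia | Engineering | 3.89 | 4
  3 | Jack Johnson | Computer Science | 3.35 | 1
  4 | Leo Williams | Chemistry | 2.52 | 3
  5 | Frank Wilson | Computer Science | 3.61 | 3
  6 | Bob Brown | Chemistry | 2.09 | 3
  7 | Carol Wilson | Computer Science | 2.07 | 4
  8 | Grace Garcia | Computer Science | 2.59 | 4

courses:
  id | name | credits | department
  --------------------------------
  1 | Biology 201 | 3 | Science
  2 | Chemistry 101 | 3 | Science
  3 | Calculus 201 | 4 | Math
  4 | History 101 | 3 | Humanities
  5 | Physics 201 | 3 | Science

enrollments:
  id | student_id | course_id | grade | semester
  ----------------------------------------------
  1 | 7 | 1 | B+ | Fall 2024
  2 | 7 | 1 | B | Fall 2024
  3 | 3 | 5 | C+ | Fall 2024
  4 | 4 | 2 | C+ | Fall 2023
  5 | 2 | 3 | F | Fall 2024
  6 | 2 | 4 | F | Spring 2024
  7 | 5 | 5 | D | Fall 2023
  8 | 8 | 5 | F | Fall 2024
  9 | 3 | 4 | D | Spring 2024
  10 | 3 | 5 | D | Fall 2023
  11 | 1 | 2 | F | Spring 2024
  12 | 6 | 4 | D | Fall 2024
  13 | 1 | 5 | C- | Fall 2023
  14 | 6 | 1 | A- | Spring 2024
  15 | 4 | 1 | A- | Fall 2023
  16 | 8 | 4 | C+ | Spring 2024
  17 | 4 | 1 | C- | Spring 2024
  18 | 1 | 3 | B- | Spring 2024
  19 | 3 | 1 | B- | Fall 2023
SELECT p.name, COUNT(DISTINCT c.student_id) AS distinct_student_count FROM enrollments c JOIN courses p ON c.course_id = p.id GROUP BY p.id, p.name

Execution result:
name | distinct_student_count
Biology 201 | 4
Chemistry 101 | 2
Calculus 201 | 2
History 101 | 4
Physics 201 | 4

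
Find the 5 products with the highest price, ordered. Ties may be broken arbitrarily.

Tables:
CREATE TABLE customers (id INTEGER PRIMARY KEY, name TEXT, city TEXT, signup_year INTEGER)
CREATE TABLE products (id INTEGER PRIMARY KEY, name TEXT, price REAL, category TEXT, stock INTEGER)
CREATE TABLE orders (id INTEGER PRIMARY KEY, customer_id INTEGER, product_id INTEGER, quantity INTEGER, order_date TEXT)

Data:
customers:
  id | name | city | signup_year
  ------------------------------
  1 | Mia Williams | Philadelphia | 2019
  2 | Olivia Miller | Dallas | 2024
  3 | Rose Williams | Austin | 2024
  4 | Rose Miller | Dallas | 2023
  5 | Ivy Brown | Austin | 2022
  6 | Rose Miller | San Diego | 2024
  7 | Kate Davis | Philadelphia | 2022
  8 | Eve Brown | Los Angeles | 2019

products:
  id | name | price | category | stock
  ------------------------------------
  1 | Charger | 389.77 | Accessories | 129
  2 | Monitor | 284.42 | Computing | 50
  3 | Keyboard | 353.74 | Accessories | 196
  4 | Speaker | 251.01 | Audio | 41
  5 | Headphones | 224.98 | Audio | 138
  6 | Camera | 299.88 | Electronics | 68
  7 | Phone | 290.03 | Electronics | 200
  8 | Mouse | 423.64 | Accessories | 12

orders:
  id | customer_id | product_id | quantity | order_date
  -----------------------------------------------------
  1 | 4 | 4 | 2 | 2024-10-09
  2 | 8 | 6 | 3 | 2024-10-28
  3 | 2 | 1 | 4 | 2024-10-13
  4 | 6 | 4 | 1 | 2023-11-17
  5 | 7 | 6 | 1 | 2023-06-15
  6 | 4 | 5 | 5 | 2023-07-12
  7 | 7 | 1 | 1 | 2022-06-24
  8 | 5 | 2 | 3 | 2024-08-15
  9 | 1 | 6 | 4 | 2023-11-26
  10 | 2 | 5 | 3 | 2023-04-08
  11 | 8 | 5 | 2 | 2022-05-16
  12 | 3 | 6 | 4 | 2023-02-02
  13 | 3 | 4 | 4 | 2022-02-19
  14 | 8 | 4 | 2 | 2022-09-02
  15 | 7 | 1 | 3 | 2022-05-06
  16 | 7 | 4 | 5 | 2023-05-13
SELECT name, price FROM products ORDER BY price DESC LIMIT 5

Execution result:
name | price
Mouse | 423.64
Charger | 389.77
Keyboard | 353.74
Camera | 299.88
Phone | 290.03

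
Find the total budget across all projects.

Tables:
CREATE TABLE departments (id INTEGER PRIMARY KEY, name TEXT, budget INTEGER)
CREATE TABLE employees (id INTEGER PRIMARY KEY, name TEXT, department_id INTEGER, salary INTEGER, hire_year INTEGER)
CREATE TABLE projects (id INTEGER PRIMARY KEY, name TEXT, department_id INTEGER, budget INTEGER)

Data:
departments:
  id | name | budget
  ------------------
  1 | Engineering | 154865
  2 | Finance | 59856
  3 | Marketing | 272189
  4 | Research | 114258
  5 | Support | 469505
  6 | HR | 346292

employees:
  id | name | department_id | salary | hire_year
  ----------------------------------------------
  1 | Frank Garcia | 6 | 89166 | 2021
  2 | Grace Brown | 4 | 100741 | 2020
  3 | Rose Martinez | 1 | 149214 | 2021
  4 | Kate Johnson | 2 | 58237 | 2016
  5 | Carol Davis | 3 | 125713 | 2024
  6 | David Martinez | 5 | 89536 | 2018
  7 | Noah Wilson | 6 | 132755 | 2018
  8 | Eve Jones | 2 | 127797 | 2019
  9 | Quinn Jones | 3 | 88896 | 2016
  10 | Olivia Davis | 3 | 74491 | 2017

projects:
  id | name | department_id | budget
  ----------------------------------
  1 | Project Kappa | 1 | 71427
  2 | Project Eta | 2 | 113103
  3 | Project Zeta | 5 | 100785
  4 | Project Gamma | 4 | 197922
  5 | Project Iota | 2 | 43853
SELECT SUM(budget) FROM projects

Execution result:
527090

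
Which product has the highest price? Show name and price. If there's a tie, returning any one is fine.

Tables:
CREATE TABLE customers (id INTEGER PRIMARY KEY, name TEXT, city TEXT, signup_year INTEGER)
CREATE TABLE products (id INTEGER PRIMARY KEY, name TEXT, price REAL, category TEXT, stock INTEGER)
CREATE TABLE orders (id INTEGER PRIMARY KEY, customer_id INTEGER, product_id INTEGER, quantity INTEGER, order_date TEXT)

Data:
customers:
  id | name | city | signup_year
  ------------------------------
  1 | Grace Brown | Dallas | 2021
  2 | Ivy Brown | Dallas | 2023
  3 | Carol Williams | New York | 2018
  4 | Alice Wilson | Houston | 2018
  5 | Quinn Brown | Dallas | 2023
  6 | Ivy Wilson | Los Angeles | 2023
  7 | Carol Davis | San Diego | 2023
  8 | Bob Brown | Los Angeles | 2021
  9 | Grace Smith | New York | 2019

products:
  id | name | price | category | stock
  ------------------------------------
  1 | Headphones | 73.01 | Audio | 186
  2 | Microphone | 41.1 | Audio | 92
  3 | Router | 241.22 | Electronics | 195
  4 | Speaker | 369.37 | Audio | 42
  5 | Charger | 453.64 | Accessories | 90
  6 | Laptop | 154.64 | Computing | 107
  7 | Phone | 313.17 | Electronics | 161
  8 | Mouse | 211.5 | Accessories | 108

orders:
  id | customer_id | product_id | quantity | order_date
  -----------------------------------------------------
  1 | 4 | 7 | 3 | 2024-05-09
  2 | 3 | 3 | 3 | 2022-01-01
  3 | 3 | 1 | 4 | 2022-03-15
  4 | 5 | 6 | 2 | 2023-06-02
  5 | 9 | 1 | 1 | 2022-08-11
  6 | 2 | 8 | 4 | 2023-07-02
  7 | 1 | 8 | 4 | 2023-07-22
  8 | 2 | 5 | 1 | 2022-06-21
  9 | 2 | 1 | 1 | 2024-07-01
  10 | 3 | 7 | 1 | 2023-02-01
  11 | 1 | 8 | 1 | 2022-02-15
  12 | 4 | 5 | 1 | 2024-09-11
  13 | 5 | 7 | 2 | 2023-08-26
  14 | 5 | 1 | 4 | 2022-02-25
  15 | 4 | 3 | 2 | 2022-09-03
SELECT name, price FROM products ORDER BY price DESC LIMIT 1

Execution result:
name | price
Charger | 453.64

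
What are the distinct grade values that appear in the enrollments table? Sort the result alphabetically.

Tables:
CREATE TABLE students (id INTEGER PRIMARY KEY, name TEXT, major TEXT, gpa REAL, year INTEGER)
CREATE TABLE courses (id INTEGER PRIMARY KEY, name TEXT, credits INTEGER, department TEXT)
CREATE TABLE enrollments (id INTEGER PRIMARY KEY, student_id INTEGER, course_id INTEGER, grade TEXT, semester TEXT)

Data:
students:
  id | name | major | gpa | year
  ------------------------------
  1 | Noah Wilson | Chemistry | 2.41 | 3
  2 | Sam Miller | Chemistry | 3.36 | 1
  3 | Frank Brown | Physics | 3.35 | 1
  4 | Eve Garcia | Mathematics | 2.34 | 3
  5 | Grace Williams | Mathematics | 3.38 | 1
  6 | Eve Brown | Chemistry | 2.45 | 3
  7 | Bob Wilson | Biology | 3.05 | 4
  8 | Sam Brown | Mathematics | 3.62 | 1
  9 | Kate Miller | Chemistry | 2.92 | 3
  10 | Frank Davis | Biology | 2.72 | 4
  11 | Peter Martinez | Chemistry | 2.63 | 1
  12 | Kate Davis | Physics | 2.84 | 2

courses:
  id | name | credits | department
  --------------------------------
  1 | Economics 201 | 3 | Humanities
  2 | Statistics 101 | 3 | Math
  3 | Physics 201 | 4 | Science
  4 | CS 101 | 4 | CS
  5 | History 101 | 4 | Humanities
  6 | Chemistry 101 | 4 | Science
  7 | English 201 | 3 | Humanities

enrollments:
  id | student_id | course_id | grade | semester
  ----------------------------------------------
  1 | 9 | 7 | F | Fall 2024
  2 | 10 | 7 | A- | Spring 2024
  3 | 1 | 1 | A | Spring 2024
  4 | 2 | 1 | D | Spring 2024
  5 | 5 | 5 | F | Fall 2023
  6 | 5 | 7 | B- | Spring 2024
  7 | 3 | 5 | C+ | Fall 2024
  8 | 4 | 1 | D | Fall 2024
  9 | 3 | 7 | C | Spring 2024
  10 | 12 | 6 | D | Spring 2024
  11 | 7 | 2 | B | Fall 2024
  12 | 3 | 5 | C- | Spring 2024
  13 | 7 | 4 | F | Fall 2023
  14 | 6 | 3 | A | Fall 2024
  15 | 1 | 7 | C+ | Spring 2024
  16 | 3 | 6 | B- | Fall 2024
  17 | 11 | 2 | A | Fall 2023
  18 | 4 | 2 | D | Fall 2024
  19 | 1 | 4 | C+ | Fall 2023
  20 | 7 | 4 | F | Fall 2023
SELECT DISTINCT grade FROM enrollments ORDER BY grade

Execution result:
grade
A
A-
B
B-
C
C+
C-
D
F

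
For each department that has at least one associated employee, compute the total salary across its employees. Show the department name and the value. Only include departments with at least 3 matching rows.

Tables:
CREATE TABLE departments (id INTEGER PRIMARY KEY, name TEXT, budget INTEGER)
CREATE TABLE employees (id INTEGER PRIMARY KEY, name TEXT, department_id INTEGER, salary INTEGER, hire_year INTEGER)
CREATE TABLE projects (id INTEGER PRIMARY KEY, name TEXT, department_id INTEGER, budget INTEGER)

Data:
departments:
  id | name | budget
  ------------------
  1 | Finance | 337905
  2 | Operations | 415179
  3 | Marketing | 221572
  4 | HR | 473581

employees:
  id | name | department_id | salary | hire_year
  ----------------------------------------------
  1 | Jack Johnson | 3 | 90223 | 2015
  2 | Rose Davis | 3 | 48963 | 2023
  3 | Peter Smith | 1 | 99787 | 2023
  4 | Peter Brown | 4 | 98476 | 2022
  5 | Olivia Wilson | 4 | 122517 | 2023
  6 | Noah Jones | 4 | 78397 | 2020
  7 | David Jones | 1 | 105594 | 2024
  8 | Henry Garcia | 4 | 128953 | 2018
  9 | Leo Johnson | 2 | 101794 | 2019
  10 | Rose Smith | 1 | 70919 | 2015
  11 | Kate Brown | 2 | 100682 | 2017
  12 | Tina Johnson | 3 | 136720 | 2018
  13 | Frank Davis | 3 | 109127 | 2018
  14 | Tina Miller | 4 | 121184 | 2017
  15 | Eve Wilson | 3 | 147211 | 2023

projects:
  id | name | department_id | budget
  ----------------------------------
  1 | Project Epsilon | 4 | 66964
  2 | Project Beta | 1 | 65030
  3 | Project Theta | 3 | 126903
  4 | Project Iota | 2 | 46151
SELECT p.name, SUM(c.salary) AS sum_salary FROM employees c JOIN departments p ON c.department_id = p.id GROUP BY p.id, p.name HAVING COUNT(*) >= 3

Execution result:
name | sum_salary
Finance | 276300
Marketing | 532244
HR | 549527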